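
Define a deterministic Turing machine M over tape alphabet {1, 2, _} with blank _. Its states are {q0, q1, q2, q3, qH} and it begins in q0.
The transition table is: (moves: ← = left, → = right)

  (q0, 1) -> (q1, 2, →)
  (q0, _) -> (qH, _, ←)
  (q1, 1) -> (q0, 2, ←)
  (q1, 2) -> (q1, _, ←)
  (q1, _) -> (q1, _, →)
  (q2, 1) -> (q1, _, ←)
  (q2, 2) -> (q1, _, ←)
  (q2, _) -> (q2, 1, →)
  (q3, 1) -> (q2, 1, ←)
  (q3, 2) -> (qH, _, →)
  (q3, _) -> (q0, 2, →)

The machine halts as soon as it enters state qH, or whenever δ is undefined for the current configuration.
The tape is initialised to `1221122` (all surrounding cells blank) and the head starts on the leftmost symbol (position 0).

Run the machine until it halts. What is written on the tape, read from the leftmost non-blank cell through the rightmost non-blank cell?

q0 | _[1]221122   read 1 → write 2, move →, go to q1
q1 | _2[2]21122   read 2 → write _, move ←, go to q1
q1 | _[2]_21122   read 2 → write _, move ←, go to q1
q1 | [_]__21122   read _ → write _, move →, go to q1
q1 | _[_]_21122   read _ → write _, move →, go to q1
q1 | __[_]21122   read _ → write _, move →, go to q1
q1 | ___[2]1122   read 2 → write _, move ←, go to q1
q1 | __[_]_1122   read _ → write _, move →, go to q1
q1 | ___[_]1122   read _ → write _, move →, go to q1
q1 | ____[1]122   read 1 → write 2, move ←, go to q0
q0 | ___[_]2122   read _ → write _, move ←, go to qH
qH | __[_]_2122
The non-blank tape span at halt is 2122.

2122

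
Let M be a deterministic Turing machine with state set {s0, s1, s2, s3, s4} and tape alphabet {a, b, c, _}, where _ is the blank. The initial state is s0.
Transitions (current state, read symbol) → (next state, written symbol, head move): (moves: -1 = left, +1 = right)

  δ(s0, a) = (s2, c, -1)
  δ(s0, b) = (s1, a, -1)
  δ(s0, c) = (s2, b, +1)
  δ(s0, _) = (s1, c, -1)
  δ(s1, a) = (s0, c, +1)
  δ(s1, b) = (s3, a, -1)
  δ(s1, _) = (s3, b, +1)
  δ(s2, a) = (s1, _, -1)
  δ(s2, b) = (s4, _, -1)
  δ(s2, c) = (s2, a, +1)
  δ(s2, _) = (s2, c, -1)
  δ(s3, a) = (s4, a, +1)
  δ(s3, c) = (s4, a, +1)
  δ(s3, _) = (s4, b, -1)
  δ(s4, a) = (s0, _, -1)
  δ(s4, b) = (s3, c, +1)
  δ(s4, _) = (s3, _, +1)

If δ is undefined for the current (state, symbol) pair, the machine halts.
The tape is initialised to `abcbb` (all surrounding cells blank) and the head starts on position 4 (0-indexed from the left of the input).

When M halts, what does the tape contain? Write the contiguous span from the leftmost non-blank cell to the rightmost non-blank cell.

ba_bc_a

s0 | __abcb[b]   read b → write a, move -1, go to s1
s1 | __abc[b]a   read b → write a, move -1, go to s3
s3 | __ab[c]aa   read c → write a, move +1, go to s4
s4 | __aba[a]a   read a → write _, move -1, go to s0
s0 | __ab[a]_a   read a → write c, move -1, go to s2
s2 | __a[b]c_a   read b → write _, move -1, go to s4
s4 | __[a]_c_a   read a → write _, move -1, go to s0
s0 | _[_]__c_a   read _ → write c, move -1, go to s1
s1 | [_]c__c_a   read _ → write b, move +1, go to s3
s3 | b[c]__c_a   read c → write a, move +1, go to s4
s4 | ba[_]_c_a   read _ → write _, move +1, go to s3
s3 | ba_[_]c_a   read _ → write b, move -1, go to s4
s4 | ba[_]bc_a   read _ → write _, move +1, go to s3
s3 | ba_[b]c_a
The non-blank tape span at halt is ba_bc_a.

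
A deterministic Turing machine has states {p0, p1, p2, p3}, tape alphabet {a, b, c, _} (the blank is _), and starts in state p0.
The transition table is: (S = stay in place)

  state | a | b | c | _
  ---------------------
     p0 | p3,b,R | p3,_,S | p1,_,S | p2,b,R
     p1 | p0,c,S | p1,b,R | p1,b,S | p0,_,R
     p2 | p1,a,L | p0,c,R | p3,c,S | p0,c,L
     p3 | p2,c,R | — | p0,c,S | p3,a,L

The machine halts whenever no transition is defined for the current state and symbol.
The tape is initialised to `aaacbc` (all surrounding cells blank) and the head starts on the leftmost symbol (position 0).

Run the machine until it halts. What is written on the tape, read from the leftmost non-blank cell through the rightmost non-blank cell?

p0 | [a]aacbc   read a → write b, move R, go to p3
p3 | b[a]acbc   read a → write c, move R, go to p2
p2 | bc[a]cbc   read a → write a, move L, go to p1
p1 | b[c]acbc   read c → write b, move S, go to p1
p1 | b[b]acbc   read b → write b, move R, go to p1
p1 | bb[a]cbc   read a → write c, move S, go to p0
p0 | bb[c]cbc   read c → write _, move S, go to p1
p1 | bb[_]cbc   read _ → write _, move R, go to p0
p0 | bb_[c]bc   read c → write _, move S, go to p1
p1 | bb_[_]bc   read _ → write _, move R, go to p0
p0 | bb__[b]c   read b → write _, move S, go to p3
p3 | bb__[_]c   read _ → write a, move L, go to p3
p3 | bb_[_]ac   read _ → write a, move L, go to p3
p3 | bb[_]aac   read _ → write a, move L, go to p3
p3 | b[b]aaac
The non-blank tape span at halt is bbaaac.

bbaaac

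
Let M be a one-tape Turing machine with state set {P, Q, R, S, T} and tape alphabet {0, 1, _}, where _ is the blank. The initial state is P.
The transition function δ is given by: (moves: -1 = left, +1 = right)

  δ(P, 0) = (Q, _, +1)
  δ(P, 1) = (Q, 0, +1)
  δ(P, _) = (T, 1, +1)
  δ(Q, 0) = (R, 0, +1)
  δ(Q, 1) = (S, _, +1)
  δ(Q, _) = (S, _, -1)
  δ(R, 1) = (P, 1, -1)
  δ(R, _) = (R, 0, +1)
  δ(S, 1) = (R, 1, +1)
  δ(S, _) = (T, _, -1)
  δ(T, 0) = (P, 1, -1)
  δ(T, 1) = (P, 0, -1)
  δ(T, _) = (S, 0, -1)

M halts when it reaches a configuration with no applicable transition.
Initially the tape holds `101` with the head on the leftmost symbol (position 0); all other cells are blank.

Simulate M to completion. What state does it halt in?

state=P head=0 tape=_[1]01_   (P,1)→(Q,0,+1)
state=Q head=1 tape=_0[0]1_   (Q,0)→(R,0,+1)
state=R head=2 tape=_00[1]_   (R,1)→(P,1,-1)
state=P head=1 tape=_0[0]1_   (P,0)→(Q,_,+1)
state=Q head=2 tape=_0_[1]_   (Q,1)→(S,_,+1)
state=S head=3 tape=_0__[_]   (S,_)→(T,_,-1)
state=T head=2 tape=_0_[_]_   (T,_)→(S,0,-1)
state=S head=1 tape=_0[_]0_   (S,_)→(T,_,-1)
state=T head=0 tape=_[0]_0_   (T,0)→(P,1,-1)
state=P head=-1 tape=[_]1_0_   (P,_)→(T,1,+1)
state=T head=0 tape=1[1]_0_   (T,1)→(P,0,-1)
state=P head=-1 tape=[1]0_0_   (P,1)→(Q,0,+1)
state=Q head=0 tape=0[0]_0_   (Q,0)→(R,0,+1)
state=R head=1 tape=00[_]0_   (R,_)→(R,0,+1)
state=R head=2 tape=000[0]_
No transition is defined for (R, 0); M halts in state R.

R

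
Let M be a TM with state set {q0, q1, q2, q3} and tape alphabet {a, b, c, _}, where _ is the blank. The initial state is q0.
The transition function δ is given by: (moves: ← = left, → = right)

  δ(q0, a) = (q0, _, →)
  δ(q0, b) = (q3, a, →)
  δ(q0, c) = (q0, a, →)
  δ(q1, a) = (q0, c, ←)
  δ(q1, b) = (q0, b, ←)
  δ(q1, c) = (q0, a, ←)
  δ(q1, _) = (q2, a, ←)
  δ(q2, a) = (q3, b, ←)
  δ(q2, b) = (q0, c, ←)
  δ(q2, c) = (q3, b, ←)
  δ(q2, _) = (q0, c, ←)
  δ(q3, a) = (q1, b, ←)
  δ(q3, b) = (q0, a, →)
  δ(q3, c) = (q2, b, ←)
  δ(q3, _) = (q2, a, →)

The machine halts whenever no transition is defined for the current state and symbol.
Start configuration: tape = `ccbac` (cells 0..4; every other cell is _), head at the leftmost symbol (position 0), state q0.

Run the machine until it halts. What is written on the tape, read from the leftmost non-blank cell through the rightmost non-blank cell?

state=q0 head=0 tape=_[c]cbac___   (q0,c)→(q0,a,→)
state=q0 head=1 tape=_a[c]bac___   (q0,c)→(q0,a,→)
state=q0 head=2 tape=_aa[b]ac___   (q0,b)→(q3,a,→)
state=q3 head=3 tape=_aaa[a]c___   (q3,a)→(q1,b,←)
state=q1 head=2 tape=_aa[a]bc___   (q1,a)→(q0,c,←)
state=q0 head=1 tape=_a[a]cbc___   (q0,a)→(q0,_,→)
state=q0 head=2 tape=_a_[c]bc___   (q0,c)→(q0,a,→)
state=q0 head=3 tape=_a_a[b]c___   (q0,b)→(q3,a,→)
state=q3 head=4 tape=_a_aa[c]___   (q3,c)→(q2,b,←)
state=q2 head=3 tape=_a_a[a]b___   (q2,a)→(q3,b,←)
state=q3 head=2 tape=_a_[a]bb___   (q3,a)→(q1,b,←)
state=q1 head=1 tape=_a[_]bbb___   (q1,_)→(q2,a,←)
state=q2 head=0 tape=_[a]abbb___   (q2,a)→(q3,b,←)
state=q3 head=-1 tape=[_]babbb___   (q3,_)→(q2,a,→)
state=q2 head=0 tape=a[b]abbb___   (q2,b)→(q0,c,←)
state=q0 head=-1 tape=[a]cabbb___   (q0,a)→(q0,_,→)
state=q0 head=0 tape=_[c]abbb___   (q0,c)→(q0,a,→)
state=q0 head=1 tape=_a[a]bbb___   (q0,a)→(q0,_,→)
state=q0 head=2 tape=_a_[b]bb___   (q0,b)→(q3,a,→)
state=q3 head=3 tape=_a_a[b]b___   (q3,b)→(q0,a,→)
state=q0 head=4 tape=_a_aa[b]___   (q0,b)→(q3,a,→)
state=q3 head=5 tape=_a_aaa[_]__   (q3,_)→(q2,a,→)
state=q2 head=6 tape=_a_aaaa[_]_   (q2,_)→(q0,c,←)
state=q0 head=5 tape=_a_aaa[a]c_   (q0,a)→(q0,_,→)
state=q0 head=6 tape=_a_aaa_[c]_   (q0,c)→(q0,a,→)
state=q0 head=7 tape=_a_aaa_a[_]
The non-blank tape span at halt is a_aaa_a.

a_aaa_a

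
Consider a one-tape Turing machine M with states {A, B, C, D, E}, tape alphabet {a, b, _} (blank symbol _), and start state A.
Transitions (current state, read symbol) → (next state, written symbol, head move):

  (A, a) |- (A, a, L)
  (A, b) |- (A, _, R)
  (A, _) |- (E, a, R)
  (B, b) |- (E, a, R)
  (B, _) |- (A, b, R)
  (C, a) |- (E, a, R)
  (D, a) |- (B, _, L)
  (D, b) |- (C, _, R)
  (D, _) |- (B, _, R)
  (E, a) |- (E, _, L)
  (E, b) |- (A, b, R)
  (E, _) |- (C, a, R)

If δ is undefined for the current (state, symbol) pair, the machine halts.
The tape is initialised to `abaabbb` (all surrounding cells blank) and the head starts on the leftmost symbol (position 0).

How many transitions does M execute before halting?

state=A head=0 tape=__[a]baabbb   (A,a)→(A,a,L)
state=A head=-1 tape=_[_]abaabbb   (A,_)→(E,a,R)
state=E head=0 tape=_a[a]baabbb   (E,a)→(E,_,L)
state=E head=-1 tape=_[a]_baabbb   (E,a)→(E,_,L)
state=E head=-2 tape=[_]__baabbb   (E,_)→(C,a,R)
state=C head=-1 tape=a[_]_baabbb
M halts after 5 transitions.

5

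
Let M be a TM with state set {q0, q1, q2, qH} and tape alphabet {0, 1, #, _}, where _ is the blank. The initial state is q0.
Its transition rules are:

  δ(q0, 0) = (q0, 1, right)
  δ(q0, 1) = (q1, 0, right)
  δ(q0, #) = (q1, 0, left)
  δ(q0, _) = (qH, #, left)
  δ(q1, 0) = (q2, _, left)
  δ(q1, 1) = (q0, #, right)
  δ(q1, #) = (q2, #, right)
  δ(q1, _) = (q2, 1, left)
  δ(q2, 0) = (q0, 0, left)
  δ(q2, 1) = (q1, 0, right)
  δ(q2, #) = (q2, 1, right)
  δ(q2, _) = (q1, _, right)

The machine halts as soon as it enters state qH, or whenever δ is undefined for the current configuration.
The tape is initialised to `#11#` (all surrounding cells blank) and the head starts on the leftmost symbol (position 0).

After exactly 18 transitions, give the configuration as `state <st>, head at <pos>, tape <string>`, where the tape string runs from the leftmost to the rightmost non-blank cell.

state=q0 head=0 tape=___[#]11#   (q0,#)→(q1,0,left)
state=q1 head=-1 tape=__[_]011#   (q1,_)→(q2,1,left)
state=q2 head=-2 tape=_[_]1011#   (q2,_)→(q1,_,right)
state=q1 head=-1 tape=__[1]011#   (q1,1)→(q0,#,right)
state=q0 head=0 tape=__#[0]11#   (q0,0)→(q0,1,right)
state=q0 head=1 tape=__#1[1]1#   (q0,1)→(q1,0,right)
state=q1 head=2 tape=__#10[1]#   (q1,1)→(q0,#,right)
state=q0 head=3 tape=__#10#[#]   (q0,#)→(q1,0,left)
state=q1 head=2 tape=__#10[#]0   (q1,#)→(q2,#,right)
state=q2 head=3 tape=__#10#[0]   (q2,0)→(q0,0,left)
state=q0 head=2 tape=__#10[#]0   (q0,#)→(q1,0,left)
state=q1 head=1 tape=__#1[0]00   (q1,0)→(q2,_,left)
state=q2 head=0 tape=__#[1]_00   (q2,1)→(q1,0,right)
state=q1 head=1 tape=__#0[_]00   (q1,_)→(q2,1,left)
state=q2 head=0 tape=__#[0]100   (q2,0)→(q0,0,left)
state=q0 head=-1 tape=__[#]0100   (q0,#)→(q1,0,left)
state=q1 head=-2 tape=_[_]00100   (q1,_)→(q2,1,left)
state=q2 head=-3 tape=[_]100100   (q2,_)→(q1,_,right)
state=q1 head=-2 tape=_[1]00100
After 18 steps: state q1, head at -2, tape 100100.

state q1, head at -2, tape 100100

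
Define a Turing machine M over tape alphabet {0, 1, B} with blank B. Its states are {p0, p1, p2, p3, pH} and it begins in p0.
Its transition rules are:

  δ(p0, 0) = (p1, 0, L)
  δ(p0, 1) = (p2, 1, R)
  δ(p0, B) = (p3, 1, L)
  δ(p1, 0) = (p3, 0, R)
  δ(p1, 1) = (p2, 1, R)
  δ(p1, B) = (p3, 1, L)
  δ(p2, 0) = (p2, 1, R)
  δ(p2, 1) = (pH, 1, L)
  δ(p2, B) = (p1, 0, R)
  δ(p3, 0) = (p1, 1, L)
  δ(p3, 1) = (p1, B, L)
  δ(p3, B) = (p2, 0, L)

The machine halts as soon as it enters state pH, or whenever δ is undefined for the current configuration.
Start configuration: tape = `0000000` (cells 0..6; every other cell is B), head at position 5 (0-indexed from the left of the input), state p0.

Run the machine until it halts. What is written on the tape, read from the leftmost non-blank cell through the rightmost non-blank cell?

p0 | 00000[0]0BB   read 0 → write 0, move L, go to p1
p1 | 0000[0]00BB   read 0 → write 0, move R, go to p3
p3 | 00000[0]0BB   read 0 → write 1, move L, go to p1
p1 | 0000[0]10BB   read 0 → write 0, move R, go to p3
p3 | 00000[1]0BB   read 1 → write B, move L, go to p1
p1 | 0000[0]B0BB   read 0 → write 0, move R, go to p3
p3 | 00000[B]0BB   read B → write 0, move L, go to p2
p2 | 0000[0]00BB   read 0 → write 1, move R, go to p2
p2 | 00001[0]0BB   read 0 → write 1, move R, go to p2
p2 | 000011[0]BB   read 0 → write 1, move R, go to p2
p2 | 0000111[B]B   read B → write 0, move R, go to p1
p1 | 00001110[B]   read B → write 1, move L, go to p3
p3 | 0000111[0]1   read 0 → write 1, move L, go to p1
p1 | 000011[1]11   read 1 → write 1, move R, go to p2
p2 | 0000111[1]1   read 1 → write 1, move L, go to pH
pH | 000011[1]11
The non-blank tape span at halt is 000011111.

000011111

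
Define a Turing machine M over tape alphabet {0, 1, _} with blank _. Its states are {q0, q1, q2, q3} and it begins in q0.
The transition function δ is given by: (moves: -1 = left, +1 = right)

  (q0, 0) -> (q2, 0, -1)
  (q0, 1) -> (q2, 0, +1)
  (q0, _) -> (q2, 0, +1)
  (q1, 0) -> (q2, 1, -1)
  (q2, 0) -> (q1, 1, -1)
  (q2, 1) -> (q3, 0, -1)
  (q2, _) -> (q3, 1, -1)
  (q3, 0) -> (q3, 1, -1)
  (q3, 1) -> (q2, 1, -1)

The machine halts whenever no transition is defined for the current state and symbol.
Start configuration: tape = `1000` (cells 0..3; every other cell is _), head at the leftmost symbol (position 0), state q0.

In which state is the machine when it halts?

q0 | __[1]000   read 1 → write 0, move +1, go to q2
q2 | __0[0]00   read 0 → write 1, move -1, go to q1
q1 | __[0]100   read 0 → write 1, move -1, go to q2
q2 | _[_]1100   read _ → write 1, move -1, go to q3
q3 | [_]11100
No transition is defined for (q3, _); M halts in state q3.

q3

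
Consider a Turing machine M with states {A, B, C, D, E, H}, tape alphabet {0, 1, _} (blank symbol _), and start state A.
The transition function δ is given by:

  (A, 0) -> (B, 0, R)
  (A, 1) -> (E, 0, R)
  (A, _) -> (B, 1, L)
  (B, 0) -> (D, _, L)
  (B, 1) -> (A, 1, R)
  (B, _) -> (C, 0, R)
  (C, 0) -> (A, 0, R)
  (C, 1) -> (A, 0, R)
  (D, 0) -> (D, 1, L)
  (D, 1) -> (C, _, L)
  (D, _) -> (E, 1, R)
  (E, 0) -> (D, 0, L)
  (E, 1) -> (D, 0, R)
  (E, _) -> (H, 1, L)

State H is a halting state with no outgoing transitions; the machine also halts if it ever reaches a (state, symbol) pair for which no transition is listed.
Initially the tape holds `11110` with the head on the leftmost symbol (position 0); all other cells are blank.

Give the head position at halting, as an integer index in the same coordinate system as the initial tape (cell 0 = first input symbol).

state=A head=0 tape=__[1]1110   (A,1)→(E,0,R)
state=E head=1 tape=__0[1]110   (E,1)→(D,0,R)
state=D head=2 tape=__00[1]10   (D,1)→(C,_,L)
state=C head=1 tape=__0[0]_10   (C,0)→(A,0,R)
state=A head=2 tape=__00[_]10   (A,_)→(B,1,L)
state=B head=1 tape=__0[0]110   (B,0)→(D,_,L)
state=D head=0 tape=__[0]_110   (D,0)→(D,1,L)
state=D head=-1 tape=_[_]1_110   (D,_)→(E,1,R)
state=E head=0 tape=_1[1]_110   (E,1)→(D,0,R)
state=D head=1 tape=_10[_]110   (D,_)→(E,1,R)
state=E head=2 tape=_101[1]10   (E,1)→(D,0,R)
state=D head=3 tape=_1010[1]0   (D,1)→(C,_,L)
state=C head=2 tape=_101[0]_0   (C,0)→(A,0,R)
state=A head=3 tape=_1010[_]0   (A,_)→(B,1,L)
state=B head=2 tape=_101[0]10   (B,0)→(D,_,L)
state=D head=1 tape=_10[1]_10   (D,1)→(C,_,L)
state=C head=0 tape=_1[0]__10   (C,0)→(A,0,R)
state=A head=1 tape=_10[_]_10   (A,_)→(B,1,L)
state=B head=0 tape=_1[0]1_10   (B,0)→(D,_,L)
state=D head=-1 tape=_[1]_1_10   (D,1)→(C,_,L)
state=C head=-2 tape=[_]__1_10
At halt the head is at cell -2.

-2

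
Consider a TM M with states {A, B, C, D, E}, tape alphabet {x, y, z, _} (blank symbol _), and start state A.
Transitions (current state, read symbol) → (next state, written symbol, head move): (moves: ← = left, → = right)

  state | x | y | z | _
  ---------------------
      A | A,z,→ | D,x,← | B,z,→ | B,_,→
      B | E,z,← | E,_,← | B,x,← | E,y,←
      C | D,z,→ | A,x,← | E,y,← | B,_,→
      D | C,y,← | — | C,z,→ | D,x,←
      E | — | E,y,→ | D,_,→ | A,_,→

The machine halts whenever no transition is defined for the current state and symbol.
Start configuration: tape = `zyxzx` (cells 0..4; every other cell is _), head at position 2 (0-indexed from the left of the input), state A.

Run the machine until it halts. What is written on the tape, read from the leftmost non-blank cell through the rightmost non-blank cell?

zyz__yy

A | zy[x]zx__   read x → write z, move →, go to A
A | zyz[z]x__   read z → write z, move →, go to B
B | zyzz[x]__   read x → write z, move ←, go to E
E | zyz[z]z__   read z → write _, move →, go to D
D | zyz_[z]__   read z → write z, move →, go to C
C | zyz_z[_]_   read _ → write _, move →, go to B
B | zyz_z_[_]   read _ → write y, move ←, go to E
E | zyz_z[_]y   read _ → write _, move →, go to A
A | zyz_z_[y]   read y → write x, move ←, go to D
D | zyz_z[_]x   read _ → write x, move ←, go to D
D | zyz_[z]xx   read z → write z, move →, go to C
C | zyz_z[x]x   read x → write z, move →, go to D
D | zyz_zz[x]   read x → write y, move ←, go to C
C | zyz_z[z]y   read z → write y, move ←, go to E
E | zyz_[z]yy   read z → write _, move →, go to D
D | zyz__[y]y
The non-blank tape span at halt is zyz__yy.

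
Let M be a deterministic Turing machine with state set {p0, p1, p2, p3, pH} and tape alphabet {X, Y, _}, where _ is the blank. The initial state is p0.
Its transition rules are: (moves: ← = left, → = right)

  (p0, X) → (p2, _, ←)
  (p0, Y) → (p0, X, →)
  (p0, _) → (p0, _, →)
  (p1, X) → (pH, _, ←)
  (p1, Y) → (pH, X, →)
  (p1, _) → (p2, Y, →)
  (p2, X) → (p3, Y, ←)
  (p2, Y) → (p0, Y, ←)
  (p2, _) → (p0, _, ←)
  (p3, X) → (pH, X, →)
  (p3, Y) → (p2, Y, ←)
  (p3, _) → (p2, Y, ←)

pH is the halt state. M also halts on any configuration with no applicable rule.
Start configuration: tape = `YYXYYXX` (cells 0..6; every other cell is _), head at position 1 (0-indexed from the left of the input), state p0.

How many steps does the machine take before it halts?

15

state=p0 head=1 tape=__Y[Y]XYYXX   (p0,Y)→(p0,X,→)
state=p0 head=2 tape=__YX[X]YYXX   (p0,X)→(p2,_,←)
state=p2 head=1 tape=__Y[X]_YYXX   (p2,X)→(p3,Y,←)
state=p3 head=0 tape=__[Y]Y_YYXX   (p3,Y)→(p2,Y,←)
state=p2 head=-1 tape=_[_]YY_YYXX   (p2,_)→(p0,_,←)
state=p0 head=-2 tape=[_]_YY_YYXX   (p0,_)→(p0,_,→)
state=p0 head=-1 tape=_[_]YY_YYXX   (p0,_)→(p0,_,→)
state=p0 head=0 tape=__[Y]Y_YYXX   (p0,Y)→(p0,X,→)
state=p0 head=1 tape=__X[Y]_YYXX   (p0,Y)→(p0,X,→)
state=p0 head=2 tape=__XX[_]YYXX   (p0,_)→(p0,_,→)
state=p0 head=3 tape=__XX_[Y]YXX   (p0,Y)→(p0,X,→)
state=p0 head=4 tape=__XX_X[Y]XX   (p0,Y)→(p0,X,→)
state=p0 head=5 tape=__XX_XX[X]X   (p0,X)→(p2,_,←)
state=p2 head=4 tape=__XX_X[X]_X   (p2,X)→(p3,Y,←)
state=p3 head=3 tape=__XX_[X]Y_X   (p3,X)→(pH,X,→)
state=pH head=4 tape=__XX_X[Y]_X
M halts after 15 transitions.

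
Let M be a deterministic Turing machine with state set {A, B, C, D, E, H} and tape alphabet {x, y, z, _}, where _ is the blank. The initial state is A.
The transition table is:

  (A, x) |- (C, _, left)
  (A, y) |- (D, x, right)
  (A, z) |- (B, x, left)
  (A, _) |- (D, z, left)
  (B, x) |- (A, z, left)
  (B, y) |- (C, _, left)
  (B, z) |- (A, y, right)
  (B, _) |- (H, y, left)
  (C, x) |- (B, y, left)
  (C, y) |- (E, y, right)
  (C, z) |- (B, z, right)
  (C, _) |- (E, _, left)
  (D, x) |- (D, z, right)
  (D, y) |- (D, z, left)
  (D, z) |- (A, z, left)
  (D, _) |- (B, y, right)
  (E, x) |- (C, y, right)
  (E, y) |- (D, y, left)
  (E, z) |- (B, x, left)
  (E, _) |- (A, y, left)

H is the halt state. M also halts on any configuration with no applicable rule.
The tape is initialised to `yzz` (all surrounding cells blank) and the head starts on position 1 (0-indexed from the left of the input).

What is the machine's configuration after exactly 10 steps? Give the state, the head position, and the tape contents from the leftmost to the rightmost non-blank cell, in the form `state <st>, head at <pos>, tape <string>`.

state H, head at -1, tape yyxyyxz

state=A head=1 tape=____y[z]z   (A,z)→(B,x,left)
state=B head=0 tape=____[y]xz   (B,y)→(C,_,left)
state=C head=-1 tape=___[_]_xz   (C,_)→(E,_,left)
state=E head=-2 tape=__[_]__xz   (E,_)→(A,y,left)
state=A head=-3 tape=_[_]y__xz   (A,_)→(D,z,left)
state=D head=-4 tape=[_]zy__xz   (D,_)→(B,y,right)
state=B head=-3 tape=y[z]y__xz   (B,z)→(A,y,right)
state=A head=-2 tape=yy[y]__xz   (A,y)→(D,x,right)
state=D head=-1 tape=yyx[_]_xz   (D,_)→(B,y,right)
state=B head=0 tape=yyxy[_]xz   (B,_)→(H,y,left)
state=H head=-1 tape=yyx[y]yxz
After 10 steps: state H, head at -1, tape yyxyyxz.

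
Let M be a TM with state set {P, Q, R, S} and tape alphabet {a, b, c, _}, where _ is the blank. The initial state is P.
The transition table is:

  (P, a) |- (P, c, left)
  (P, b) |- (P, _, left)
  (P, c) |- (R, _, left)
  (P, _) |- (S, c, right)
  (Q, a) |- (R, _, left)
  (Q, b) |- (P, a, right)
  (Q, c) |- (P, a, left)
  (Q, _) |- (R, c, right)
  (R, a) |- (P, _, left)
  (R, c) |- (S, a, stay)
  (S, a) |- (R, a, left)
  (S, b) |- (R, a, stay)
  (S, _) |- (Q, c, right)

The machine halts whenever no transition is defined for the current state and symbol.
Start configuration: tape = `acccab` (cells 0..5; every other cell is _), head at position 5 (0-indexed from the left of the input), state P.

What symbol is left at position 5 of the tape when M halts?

_

state=P head=5 tape=__accca[b]   (P,b)→(P,_,left)
state=P head=4 tape=__accc[a]_   (P,a)→(P,c,left)
state=P head=3 tape=__acc[c]c_   (P,c)→(R,_,left)
state=R head=2 tape=__ac[c]_c_   (R,c)→(S,a,stay)
state=S head=2 tape=__ac[a]_c_   (S,a)→(R,a,left)
state=R head=1 tape=__a[c]a_c_   (R,c)→(S,a,stay)
state=S head=1 tape=__a[a]a_c_   (S,a)→(R,a,left)
state=R head=0 tape=__[a]aa_c_   (R,a)→(P,_,left)
state=P head=-1 tape=_[_]_aa_c_   (P,_)→(S,c,right)
state=S head=0 tape=_c[_]aa_c_   (S,_)→(Q,c,right)
state=Q head=1 tape=_cc[a]a_c_   (Q,a)→(R,_,left)
state=R head=0 tape=_c[c]_a_c_   (R,c)→(S,a,stay)
state=S head=0 tape=_c[a]_a_c_   (S,a)→(R,a,left)
state=R head=-1 tape=_[c]a_a_c_   (R,c)→(S,a,stay)
state=S head=-1 tape=_[a]a_a_c_   (S,a)→(R,a,left)
state=R head=-2 tape=[_]aa_a_c_
Cell 5 holds _ when M halts.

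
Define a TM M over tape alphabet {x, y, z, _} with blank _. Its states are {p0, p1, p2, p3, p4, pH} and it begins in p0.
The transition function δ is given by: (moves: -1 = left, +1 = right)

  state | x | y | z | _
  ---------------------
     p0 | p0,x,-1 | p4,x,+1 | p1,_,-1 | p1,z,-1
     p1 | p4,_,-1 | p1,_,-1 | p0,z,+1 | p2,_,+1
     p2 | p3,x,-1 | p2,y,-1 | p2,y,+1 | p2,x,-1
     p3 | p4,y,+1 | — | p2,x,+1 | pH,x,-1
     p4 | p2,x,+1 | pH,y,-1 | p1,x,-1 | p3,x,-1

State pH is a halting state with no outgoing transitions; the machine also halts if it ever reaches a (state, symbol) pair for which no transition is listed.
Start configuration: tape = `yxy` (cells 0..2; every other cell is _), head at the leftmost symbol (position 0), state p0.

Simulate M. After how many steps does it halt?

state=p0 head=0 tape=[y]xy   (p0,y)→(p4,x,+1)
state=p4 head=1 tape=x[x]y   (p4,x)→(p2,x,+1)
state=p2 head=2 tape=xx[y]   (p2,y)→(p2,y,-1)
state=p2 head=1 tape=x[x]y   (p2,x)→(p3,x,-1)
state=p3 head=0 tape=[x]xy   (p3,x)→(p4,y,+1)
state=p4 head=1 tape=y[x]y   (p4,x)→(p2,x,+1)
state=p2 head=2 tape=yx[y]   (p2,y)→(p2,y,-1)
state=p2 head=1 tape=y[x]y   (p2,x)→(p3,x,-1)
state=p3 head=0 tape=[y]xy
M halts after 8 transitions.

8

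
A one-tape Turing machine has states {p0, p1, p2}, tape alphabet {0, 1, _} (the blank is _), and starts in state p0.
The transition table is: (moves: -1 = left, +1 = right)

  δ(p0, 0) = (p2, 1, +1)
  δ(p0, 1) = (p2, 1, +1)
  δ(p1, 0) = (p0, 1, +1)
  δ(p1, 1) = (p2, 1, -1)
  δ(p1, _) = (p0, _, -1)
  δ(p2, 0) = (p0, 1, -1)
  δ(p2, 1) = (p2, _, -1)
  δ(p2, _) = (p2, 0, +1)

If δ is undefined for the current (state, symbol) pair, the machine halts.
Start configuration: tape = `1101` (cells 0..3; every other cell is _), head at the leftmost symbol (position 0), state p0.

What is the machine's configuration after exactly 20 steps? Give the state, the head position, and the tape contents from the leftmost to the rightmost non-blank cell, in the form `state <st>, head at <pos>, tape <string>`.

p0 | __[1]101   read 1 → write 1, move +1, go to p2
p2 | __1[1]01   read 1 → write _, move -1, go to p2
p2 | __[1]_01   read 1 → write _, move -1, go to p2
p2 | _[_]__01   read _ → write 0, move +1, go to p2
p2 | _0[_]_01   read _ → write 0, move +1, go to p2
p2 | _00[_]01   read _ → write 0, move +1, go to p2
p2 | _000[0]1   read 0 → write 1, move -1, go to p0
p0 | _00[0]11   read 0 → write 1, move +1, go to p2
p2 | _001[1]1   read 1 → write _, move -1, go to p2
p2 | _00[1]_1   read 1 → write _, move -1, go to p2
p2 | _0[0]__1   read 0 → write 1, move -1, go to p0
p0 | _[0]1__1   read 0 → write 1, move +1, go to p2
p2 | _1[1]__1   read 1 → write _, move -1, go to p2
p2 | _[1]___1   read 1 → write _, move -1, go to p2
p2 | [_]____1   read _ → write 0, move +1, go to p2
p2 | 0[_]___1   read _ → write 0, move +1, go to p2
p2 | 00[_]__1   read _ → write 0, move +1, go to p2
p2 | 000[_]_1   read _ → write 0, move +1, go to p2
p2 | 0000[_]1   read _ → write 0, move +1, go to p2
p2 | 00000[1]   read 1 → write _, move -1, go to p2
p2 | 0000[0]_
After 20 steps: state p2, head at 2, tape 00000.

state p2, head at 2, tape 00000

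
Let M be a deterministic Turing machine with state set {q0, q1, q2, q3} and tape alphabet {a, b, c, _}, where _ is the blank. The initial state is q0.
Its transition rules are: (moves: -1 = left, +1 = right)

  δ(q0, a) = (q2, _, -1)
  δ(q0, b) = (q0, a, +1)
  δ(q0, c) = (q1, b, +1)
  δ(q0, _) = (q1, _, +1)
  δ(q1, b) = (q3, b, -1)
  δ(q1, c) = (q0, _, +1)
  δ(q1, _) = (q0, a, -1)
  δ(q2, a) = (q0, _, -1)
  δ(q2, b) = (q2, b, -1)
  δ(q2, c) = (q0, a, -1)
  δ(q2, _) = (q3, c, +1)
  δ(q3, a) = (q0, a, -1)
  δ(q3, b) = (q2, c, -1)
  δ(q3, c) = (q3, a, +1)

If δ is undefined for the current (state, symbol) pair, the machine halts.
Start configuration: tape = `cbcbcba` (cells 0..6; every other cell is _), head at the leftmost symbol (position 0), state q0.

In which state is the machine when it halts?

q1

state=q0 head=0 tape=__[c]bcbcba   (q0,c)→(q1,b,+1)
state=q1 head=1 tape=__b[b]cbcba   (q1,b)→(q3,b,-1)
state=q3 head=0 tape=__[b]bcbcba   (q3,b)→(q2,c,-1)
state=q2 head=-1 tape=_[_]cbcbcba   (q2,_)→(q3,c,+1)
state=q3 head=0 tape=_c[c]bcbcba   (q3,c)→(q3,a,+1)
state=q3 head=1 tape=_ca[b]cbcba   (q3,b)→(q2,c,-1)
state=q2 head=0 tape=_c[a]ccbcba   (q2,a)→(q0,_,-1)
state=q0 head=-1 tape=_[c]_ccbcba   (q0,c)→(q1,b,+1)
state=q1 head=0 tape=_b[_]ccbcba   (q1,_)→(q0,a,-1)
state=q0 head=-1 tape=_[b]accbcba   (q0,b)→(q0,a,+1)
state=q0 head=0 tape=_a[a]ccbcba   (q0,a)→(q2,_,-1)
state=q2 head=-1 tape=_[a]_ccbcba   (q2,a)→(q0,_,-1)
state=q0 head=-2 tape=[_]__ccbcba   (q0,_)→(q1,_,+1)
state=q1 head=-1 tape=_[_]_ccbcba   (q1,_)→(q0,a,-1)
state=q0 head=-2 tape=[_]a_ccbcba   (q0,_)→(q1,_,+1)
state=q1 head=-1 tape=_[a]_ccbcba
No transition is defined for (q1, a); M halts in state q1.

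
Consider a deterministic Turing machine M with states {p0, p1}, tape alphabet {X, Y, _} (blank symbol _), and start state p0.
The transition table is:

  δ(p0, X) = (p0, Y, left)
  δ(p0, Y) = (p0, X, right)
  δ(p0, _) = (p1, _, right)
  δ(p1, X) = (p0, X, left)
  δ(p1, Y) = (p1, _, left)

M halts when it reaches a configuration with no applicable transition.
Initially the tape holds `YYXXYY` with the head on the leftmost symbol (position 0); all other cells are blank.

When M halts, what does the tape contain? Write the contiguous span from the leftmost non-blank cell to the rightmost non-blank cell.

p0 | _[Y]YXXYY   read Y → write X, move right, go to p0
p0 | _X[Y]XXYY   read Y → write X, move right, go to p0
p0 | _XX[X]XYY   read X → write Y, move left, go to p0
p0 | _X[X]YXYY   read X → write Y, move left, go to p0
p0 | _[X]YYXYY   read X → write Y, move left, go to p0
p0 | [_]YYYXYY   read _ → write _, move right, go to p1
p1 | _[Y]YYXYY   read Y → write _, move left, go to p1
p1 | [_]_YYXYY
The non-blank tape span at halt is YYXYY.

YYXYY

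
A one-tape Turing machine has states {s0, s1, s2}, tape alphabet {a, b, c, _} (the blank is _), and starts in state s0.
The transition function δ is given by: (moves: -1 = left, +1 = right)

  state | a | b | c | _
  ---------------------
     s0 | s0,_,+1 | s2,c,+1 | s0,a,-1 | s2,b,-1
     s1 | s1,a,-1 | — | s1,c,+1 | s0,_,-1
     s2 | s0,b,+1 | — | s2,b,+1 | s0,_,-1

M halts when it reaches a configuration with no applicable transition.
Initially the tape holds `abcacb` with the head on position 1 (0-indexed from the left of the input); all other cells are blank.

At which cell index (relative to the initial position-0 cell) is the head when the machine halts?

state=s0 head=1 tape=a[b]cacb_   (s0,b)→(s2,c,+1)
state=s2 head=2 tape=ac[c]acb_   (s2,c)→(s2,b,+1)
state=s2 head=3 tape=acb[a]cb_   (s2,a)→(s0,b,+1)
state=s0 head=4 tape=acbb[c]b_   (s0,c)→(s0,a,-1)
state=s0 head=3 tape=acb[b]ab_   (s0,b)→(s2,c,+1)
state=s2 head=4 tape=acbc[a]b_   (s2,a)→(s0,b,+1)
state=s0 head=5 tape=acbcb[b]_   (s0,b)→(s2,c,+1)
state=s2 head=6 tape=acbcbc[_]   (s2,_)→(s0,_,-1)
state=s0 head=5 tape=acbcb[c]_   (s0,c)→(s0,a,-1)
state=s0 head=4 tape=acbc[b]a_   (s0,b)→(s2,c,+1)
state=s2 head=5 tape=acbcc[a]_   (s2,a)→(s0,b,+1)
state=s0 head=6 tape=acbccb[_]   (s0,_)→(s2,b,-1)
state=s2 head=5 tape=acbcc[b]b
At halt the head is at cell 5.

5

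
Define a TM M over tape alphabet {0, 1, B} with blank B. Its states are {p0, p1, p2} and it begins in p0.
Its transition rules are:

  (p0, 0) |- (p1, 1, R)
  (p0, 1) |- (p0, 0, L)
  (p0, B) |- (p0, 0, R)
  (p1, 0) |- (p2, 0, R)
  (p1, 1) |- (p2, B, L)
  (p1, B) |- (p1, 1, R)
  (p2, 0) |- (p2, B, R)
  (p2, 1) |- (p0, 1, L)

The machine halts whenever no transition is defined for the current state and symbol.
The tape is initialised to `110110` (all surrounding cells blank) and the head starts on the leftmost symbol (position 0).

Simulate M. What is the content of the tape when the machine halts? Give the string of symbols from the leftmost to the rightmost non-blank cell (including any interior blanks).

10BB0110

state=p0 head=0 tape=BB[1]10110   (p0,1)→(p0,0,L)
state=p0 head=-1 tape=B[B]010110   (p0,B)→(p0,0,R)
state=p0 head=0 tape=B0[0]10110   (p0,0)→(p1,1,R)
state=p1 head=1 tape=B01[1]0110   (p1,1)→(p2,B,L)
state=p2 head=0 tape=B0[1]B0110   (p2,1)→(p0,1,L)
state=p0 head=-1 tape=B[0]1B0110   (p0,0)→(p1,1,R)
state=p1 head=0 tape=B1[1]B0110   (p1,1)→(p2,B,L)
state=p2 head=-1 tape=B[1]BB0110   (p2,1)→(p0,1,L)
state=p0 head=-2 tape=[B]1BB0110   (p0,B)→(p0,0,R)
state=p0 head=-1 tape=0[1]BB0110   (p0,1)→(p0,0,L)
state=p0 head=-2 tape=[0]0BB0110   (p0,0)→(p1,1,R)
state=p1 head=-1 tape=1[0]BB0110   (p1,0)→(p2,0,R)
state=p2 head=0 tape=10[B]B0110
The non-blank tape span at halt is 10BB0110.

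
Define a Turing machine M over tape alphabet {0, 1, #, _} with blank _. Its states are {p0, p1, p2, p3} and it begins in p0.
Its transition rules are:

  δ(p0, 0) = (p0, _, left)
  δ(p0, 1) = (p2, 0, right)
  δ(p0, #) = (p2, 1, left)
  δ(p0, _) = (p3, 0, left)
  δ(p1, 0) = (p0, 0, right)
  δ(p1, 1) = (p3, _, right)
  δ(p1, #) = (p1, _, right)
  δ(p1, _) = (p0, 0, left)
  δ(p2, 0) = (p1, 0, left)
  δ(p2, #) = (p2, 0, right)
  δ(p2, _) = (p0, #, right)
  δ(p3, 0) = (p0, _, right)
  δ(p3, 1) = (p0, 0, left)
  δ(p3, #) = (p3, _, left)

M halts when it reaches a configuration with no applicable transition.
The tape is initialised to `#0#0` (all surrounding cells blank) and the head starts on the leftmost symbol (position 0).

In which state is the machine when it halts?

state=p0 head=0 tape=__[#]0#0   (p0,#)→(p2,1,left)
state=p2 head=-1 tape=_[_]10#0   (p2,_)→(p0,#,right)
state=p0 head=0 tape=_#[1]0#0   (p0,1)→(p2,0,right)
state=p2 head=1 tape=_#0[0]#0   (p2,0)→(p1,0,left)
state=p1 head=0 tape=_#[0]0#0   (p1,0)→(p0,0,right)
state=p0 head=1 tape=_#0[0]#0   (p0,0)→(p0,_,left)
state=p0 head=0 tape=_#[0]_#0   (p0,0)→(p0,_,left)
state=p0 head=-1 tape=_[#]__#0   (p0,#)→(p2,1,left)
state=p2 head=-2 tape=[_]1__#0   (p2,_)→(p0,#,right)
state=p0 head=-1 tape=#[1]__#0   (p0,1)→(p2,0,right)
state=p2 head=0 tape=#0[_]_#0   (p2,_)→(p0,#,right)
state=p0 head=1 tape=#0#[_]#0   (p0,_)→(p3,0,left)
state=p3 head=0 tape=#0[#]0#0   (p3,#)→(p3,_,left)
state=p3 head=-1 tape=#[0]_0#0   (p3,0)→(p0,_,right)
state=p0 head=0 tape=#_[_]0#0   (p0,_)→(p3,0,left)
state=p3 head=-1 tape=#[_]00#0
No transition is defined for (p3, _); M halts in state p3.

p3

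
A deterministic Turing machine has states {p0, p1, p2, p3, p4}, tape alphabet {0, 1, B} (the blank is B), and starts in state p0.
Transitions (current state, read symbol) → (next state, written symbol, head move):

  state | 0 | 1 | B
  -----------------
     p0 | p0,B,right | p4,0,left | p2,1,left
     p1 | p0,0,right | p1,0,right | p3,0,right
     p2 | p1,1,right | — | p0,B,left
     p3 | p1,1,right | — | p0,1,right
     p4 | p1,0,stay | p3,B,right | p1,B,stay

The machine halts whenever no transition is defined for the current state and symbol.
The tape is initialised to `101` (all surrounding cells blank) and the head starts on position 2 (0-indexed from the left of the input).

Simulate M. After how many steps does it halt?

14

p0 | B10[1]B   read 1 → write 0, move left, go to p4
p4 | B1[0]0B   read 0 → write 0, move stay, go to p1
p1 | B1[0]0B   read 0 → write 0, move right, go to p0
p0 | B10[0]B   read 0 → write B, move right, go to p0
p0 | B10B[B]   read B → write 1, move left, go to p2
p2 | B10[B]1   read B → write B, move left, go to p0
p0 | B1[0]B1   read 0 → write B, move right, go to p0
p0 | B1B[B]1   read B → write 1, move left, go to p2
p2 | B1[B]11   read B → write B, move left, go to p0
p0 | B[1]B11   read 1 → write 0, move left, go to p4
p4 | [B]0B11   read B → write B, move stay, go to p1
p1 | [B]0B11   read B → write 0, move right, go to p3
p3 | 0[0]B11   read 0 → write 1, move right, go to p1
p1 | 01[B]11   read B → write 0, move right, go to p3
p3 | 010[1]1
M halts after 14 transitions.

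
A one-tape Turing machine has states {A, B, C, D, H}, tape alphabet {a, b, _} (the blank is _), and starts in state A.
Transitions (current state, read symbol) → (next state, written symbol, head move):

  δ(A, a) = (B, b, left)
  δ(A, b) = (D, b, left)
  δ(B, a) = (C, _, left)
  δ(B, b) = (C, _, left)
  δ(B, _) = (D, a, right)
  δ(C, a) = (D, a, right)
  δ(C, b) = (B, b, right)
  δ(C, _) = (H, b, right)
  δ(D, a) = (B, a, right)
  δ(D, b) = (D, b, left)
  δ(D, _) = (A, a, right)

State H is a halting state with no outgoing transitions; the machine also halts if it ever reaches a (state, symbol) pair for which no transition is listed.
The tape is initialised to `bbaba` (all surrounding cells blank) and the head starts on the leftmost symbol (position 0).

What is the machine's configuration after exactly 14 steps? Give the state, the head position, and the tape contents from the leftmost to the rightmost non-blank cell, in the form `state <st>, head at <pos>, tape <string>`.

state C, head at 0, tape aa_bba

A | _[b]baba   read b → write b, move left, go to D
D | [_]bbaba   read _ → write a, move right, go to A
A | a[b]baba   read b → write b, move left, go to D
D | [a]bbaba   read a → write a, move right, go to B
B | a[b]baba   read b → write _, move left, go to C
C | [a]_baba   read a → write a, move right, go to D
D | a[_]baba   read _ → write a, move right, go to A
A | aa[b]aba   read b → write b, move left, go to D
D | a[a]baba   read a → write a, move right, go to B
B | aa[b]aba   read b → write _, move left, go to C
C | a[a]_aba   read a → write a, move right, go to D
D | aa[_]aba   read _ → write a, move right, go to A
A | aaa[a]ba   read a → write b, move left, go to B
B | aa[a]bba   read a → write _, move left, go to C
C | a[a]_bba
After 14 steps: state C, head at 0, tape aa_bba.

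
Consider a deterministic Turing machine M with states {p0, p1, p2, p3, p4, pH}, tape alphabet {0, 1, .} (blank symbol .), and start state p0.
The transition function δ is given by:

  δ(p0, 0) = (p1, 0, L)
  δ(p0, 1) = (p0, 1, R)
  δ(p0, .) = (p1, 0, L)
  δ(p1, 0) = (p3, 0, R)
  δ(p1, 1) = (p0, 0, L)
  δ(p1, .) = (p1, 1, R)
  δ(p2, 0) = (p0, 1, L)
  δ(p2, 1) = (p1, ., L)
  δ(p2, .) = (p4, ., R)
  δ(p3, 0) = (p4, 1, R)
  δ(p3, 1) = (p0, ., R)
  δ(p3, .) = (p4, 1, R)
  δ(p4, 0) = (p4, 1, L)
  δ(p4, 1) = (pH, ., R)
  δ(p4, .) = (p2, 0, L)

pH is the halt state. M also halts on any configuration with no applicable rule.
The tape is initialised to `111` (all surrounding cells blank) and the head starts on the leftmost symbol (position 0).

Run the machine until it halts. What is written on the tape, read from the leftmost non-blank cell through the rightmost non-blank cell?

10.100

state=p0 head=0 tape=..[1]11.   (p0,1)→(p0,1,R)
state=p0 head=1 tape=..1[1]1.   (p0,1)→(p0,1,R)
state=p0 head=2 tape=..11[1].   (p0,1)→(p0,1,R)
state=p0 head=3 tape=..111[.]   (p0,.)→(p1,0,L)
state=p1 head=2 tape=..11[1]0   (p1,1)→(p0,0,L)
state=p0 head=1 tape=..1[1]00   (p0,1)→(p0,1,R)
state=p0 head=2 tape=..11[0]0   (p0,0)→(p1,0,L)
state=p1 head=1 tape=..1[1]00   (p1,1)→(p0,0,L)
state=p0 head=0 tape=..[1]000   (p0,1)→(p0,1,R)
state=p0 head=1 tape=..1[0]00   (p0,0)→(p1,0,L)
state=p1 head=0 tape=..[1]000   (p1,1)→(p0,0,L)
state=p0 head=-1 tape=.[.]0000   (p0,.)→(p1,0,L)
state=p1 head=-2 tape=[.]00000   (p1,.)→(p1,1,R)
state=p1 head=-1 tape=1[0]0000   (p1,0)→(p3,0,R)
state=p3 head=0 tape=10[0]000   (p3,0)→(p4,1,R)
state=p4 head=1 tape=101[0]00   (p4,0)→(p4,1,L)
state=p4 head=0 tape=10[1]100   (p4,1)→(pH,.,R)
state=pH head=1 tape=10.[1]00
The non-blank tape span at halt is 10.100.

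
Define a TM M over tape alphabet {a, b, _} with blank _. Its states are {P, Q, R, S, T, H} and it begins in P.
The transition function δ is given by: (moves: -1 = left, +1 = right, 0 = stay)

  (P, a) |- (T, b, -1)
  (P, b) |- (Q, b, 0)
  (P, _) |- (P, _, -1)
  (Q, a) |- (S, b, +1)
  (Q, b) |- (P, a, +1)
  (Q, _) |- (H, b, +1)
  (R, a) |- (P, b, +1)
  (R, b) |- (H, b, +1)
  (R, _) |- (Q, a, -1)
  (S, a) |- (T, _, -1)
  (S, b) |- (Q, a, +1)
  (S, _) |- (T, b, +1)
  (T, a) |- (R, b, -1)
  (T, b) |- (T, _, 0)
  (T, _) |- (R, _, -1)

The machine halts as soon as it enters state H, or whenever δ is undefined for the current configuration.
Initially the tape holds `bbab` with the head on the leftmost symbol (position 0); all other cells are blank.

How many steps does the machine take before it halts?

state=P head=0 tape=[b]bab_   (P,b)→(Q,b,0)
state=Q head=0 tape=[b]bab_   (Q,b)→(P,a,+1)
state=P head=1 tape=a[b]ab_   (P,b)→(Q,b,0)
state=Q head=1 tape=a[b]ab_   (Q,b)→(P,a,+1)
state=P head=2 tape=aa[a]b_   (P,a)→(T,b,-1)
state=T head=1 tape=a[a]bb_   (T,a)→(R,b,-1)
state=R head=0 tape=[a]bbb_   (R,a)→(P,b,+1)
state=P head=1 tape=b[b]bb_   (P,b)→(Q,b,0)
state=Q head=1 tape=b[b]bb_   (Q,b)→(P,a,+1)
state=P head=2 tape=ba[b]b_   (P,b)→(Q,b,0)
state=Q head=2 tape=ba[b]b_   (Q,b)→(P,a,+1)
state=P head=3 tape=baa[b]_   (P,b)→(Q,b,0)
state=Q head=3 tape=baa[b]_   (Q,b)→(P,a,+1)
state=P head=4 tape=baaa[_]   (P,_)→(P,_,-1)
state=P head=3 tape=baa[a]_   (P,a)→(T,b,-1)
state=T head=2 tape=ba[a]b_   (T,a)→(R,b,-1)
state=R head=1 tape=b[a]bb_   (R,a)→(P,b,+1)
state=P head=2 tape=bb[b]b_   (P,b)→(Q,b,0)
state=Q head=2 tape=bb[b]b_   (Q,b)→(P,a,+1)
state=P head=3 tape=bba[b]_   (P,b)→(Q,b,0)
state=Q head=3 tape=bba[b]_   (Q,b)→(P,a,+1)
state=P head=4 tape=bbaa[_]   (P,_)→(P,_,-1)
state=P head=3 tape=bba[a]_   (P,a)→(T,b,-1)
state=T head=2 tape=bb[a]b_   (T,a)→(R,b,-1)
state=R head=1 tape=b[b]bb_   (R,b)→(H,b,+1)
state=H head=2 tape=bb[b]b_
M halts after 25 transitions.

25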